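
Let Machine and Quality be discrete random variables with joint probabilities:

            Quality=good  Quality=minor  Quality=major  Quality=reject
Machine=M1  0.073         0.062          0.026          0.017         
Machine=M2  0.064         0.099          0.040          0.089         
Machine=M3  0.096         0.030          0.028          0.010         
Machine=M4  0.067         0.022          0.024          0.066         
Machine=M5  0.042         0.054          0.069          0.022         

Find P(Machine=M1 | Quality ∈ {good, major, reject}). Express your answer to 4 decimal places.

0.1583

P(Quality=good) = 0.073 + 0.064 + 0.096 + 0.067 + 0.042 = 0.342.
P(Quality=major) = 0.026 + 0.040 + 0.028 + 0.024 + 0.069 = 0.187.
P(Quality=reject) = 0.017 + 0.089 + 0.010 + 0.066 + 0.022 = 0.204.
P(Quality ∈ {good, major, reject}) = 0.342 + 0.187 + 0.204 = 0.733; P(Machine=M1, Quality ∈ {good, major, reject}) = 0.073 + 0.026 + 0.017 = 0.116.
P(Machine=M1 | Quality ∈ {good, major, reject}) = 0.116/0.733 = 0.1583.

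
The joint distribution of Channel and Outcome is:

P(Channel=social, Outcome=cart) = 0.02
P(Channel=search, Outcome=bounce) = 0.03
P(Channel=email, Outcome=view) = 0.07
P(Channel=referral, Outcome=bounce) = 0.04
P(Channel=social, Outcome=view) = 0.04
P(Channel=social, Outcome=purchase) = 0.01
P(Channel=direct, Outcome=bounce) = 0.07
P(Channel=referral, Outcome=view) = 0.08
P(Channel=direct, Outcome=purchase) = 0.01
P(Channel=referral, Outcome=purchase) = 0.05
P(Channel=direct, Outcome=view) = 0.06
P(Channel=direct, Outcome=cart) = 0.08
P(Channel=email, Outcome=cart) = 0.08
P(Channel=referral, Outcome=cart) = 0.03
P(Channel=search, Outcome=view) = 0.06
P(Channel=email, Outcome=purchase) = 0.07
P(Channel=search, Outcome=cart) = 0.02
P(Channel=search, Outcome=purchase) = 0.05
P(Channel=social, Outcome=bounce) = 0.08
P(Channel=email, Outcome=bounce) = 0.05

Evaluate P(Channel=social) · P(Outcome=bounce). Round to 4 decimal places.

0.0405

P(Channel=social) = 0.08 + 0.04 + 0.02 + 0.01 = 0.15.
P(Outcome=bounce) = 0.05 + 0.03 + 0.08 + 0.07 + 0.04 = 0.27.
Product: 0.15 × 0.27 = 0.0405.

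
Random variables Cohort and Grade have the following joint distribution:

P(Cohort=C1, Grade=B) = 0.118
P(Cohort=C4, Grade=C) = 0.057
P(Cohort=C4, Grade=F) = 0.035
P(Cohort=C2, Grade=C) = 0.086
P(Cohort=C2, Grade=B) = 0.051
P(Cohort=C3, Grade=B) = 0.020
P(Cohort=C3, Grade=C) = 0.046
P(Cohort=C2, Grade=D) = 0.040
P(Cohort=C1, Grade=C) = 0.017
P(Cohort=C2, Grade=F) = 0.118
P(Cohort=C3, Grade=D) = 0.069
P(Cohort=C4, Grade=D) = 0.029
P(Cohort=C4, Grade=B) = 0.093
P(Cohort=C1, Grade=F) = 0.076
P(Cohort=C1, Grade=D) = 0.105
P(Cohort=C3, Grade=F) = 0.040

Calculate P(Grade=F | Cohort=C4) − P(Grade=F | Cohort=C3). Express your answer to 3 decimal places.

P(Cohort=C4) = 0.093 + 0.057 + 0.029 + 0.035 = 0.214; P(Grade=F | Cohort=C4) = 0.035/0.214 = 0.1636.
P(Cohort=C3) = 0.020 + 0.046 + 0.069 + 0.040 = 0.175; P(Grade=F | Cohort=C3) = 0.040/0.175 = 0.2286.
Difference = -0.065.

-0.065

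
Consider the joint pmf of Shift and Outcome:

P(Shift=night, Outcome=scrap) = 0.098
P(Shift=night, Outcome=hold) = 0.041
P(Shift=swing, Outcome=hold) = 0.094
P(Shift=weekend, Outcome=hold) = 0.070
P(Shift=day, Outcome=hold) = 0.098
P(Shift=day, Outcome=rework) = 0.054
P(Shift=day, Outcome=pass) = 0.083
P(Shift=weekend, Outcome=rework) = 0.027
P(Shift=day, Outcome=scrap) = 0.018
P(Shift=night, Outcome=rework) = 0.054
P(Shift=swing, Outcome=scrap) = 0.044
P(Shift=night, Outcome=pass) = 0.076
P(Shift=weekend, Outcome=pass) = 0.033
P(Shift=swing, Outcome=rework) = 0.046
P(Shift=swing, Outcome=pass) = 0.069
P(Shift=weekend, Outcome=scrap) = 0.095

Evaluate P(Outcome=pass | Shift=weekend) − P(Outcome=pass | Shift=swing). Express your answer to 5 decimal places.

-0.12606

P(Shift=weekend) = 0.033 + 0.027 + 0.095 + 0.070 = 0.225; P(Outcome=pass | Shift=weekend) = 0.033/0.225 = 0.146667.
P(Shift=swing) = 0.069 + 0.046 + 0.044 + 0.094 = 0.253; P(Outcome=pass | Shift=swing) = 0.069/0.253 = 0.272727.
Difference = -0.12606.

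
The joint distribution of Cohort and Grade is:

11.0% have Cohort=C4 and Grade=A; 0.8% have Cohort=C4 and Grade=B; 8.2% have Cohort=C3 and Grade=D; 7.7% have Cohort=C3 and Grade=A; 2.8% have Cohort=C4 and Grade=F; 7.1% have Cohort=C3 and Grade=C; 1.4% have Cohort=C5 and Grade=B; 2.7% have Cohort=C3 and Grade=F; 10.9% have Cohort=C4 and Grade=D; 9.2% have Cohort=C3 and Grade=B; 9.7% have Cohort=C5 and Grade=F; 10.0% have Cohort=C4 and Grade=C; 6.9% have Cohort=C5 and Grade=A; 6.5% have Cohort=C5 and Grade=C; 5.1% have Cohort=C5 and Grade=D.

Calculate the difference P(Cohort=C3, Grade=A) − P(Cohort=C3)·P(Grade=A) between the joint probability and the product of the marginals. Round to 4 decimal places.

P(Cohort=C3) = 0.077 + 0.092 + 0.071 + 0.082 + 0.027 = 0.349.
P(Grade=A) = 0.077 + 0.110 + 0.069 = 0.256.
P(Cohort=C3, Grade=A) − P(Cohort=C3)P(Grade=A) = 0.077 − 0.349×0.256 = -0.0123.

-0.0123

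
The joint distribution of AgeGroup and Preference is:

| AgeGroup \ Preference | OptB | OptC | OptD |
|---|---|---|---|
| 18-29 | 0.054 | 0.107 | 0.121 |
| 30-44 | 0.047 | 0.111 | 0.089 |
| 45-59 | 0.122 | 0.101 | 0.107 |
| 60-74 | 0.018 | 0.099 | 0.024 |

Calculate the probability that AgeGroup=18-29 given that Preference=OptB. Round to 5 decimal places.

P(Preference=OptB) = 0.054 + 0.047 + 0.122 + 0.018 = 0.241.
P(AgeGroup=18-29 | Preference=OptB) = 0.054/0.241 = 0.22407.

0.22407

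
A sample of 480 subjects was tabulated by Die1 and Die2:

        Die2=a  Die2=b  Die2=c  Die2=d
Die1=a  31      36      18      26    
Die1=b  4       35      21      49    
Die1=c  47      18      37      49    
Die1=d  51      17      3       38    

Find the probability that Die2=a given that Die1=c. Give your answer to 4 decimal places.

Total with Die1=c: 47 + 18 + 37 + 49 = 151.
P(Die2=a | Die1=c) = 47/151 = 0.3113.

0.3113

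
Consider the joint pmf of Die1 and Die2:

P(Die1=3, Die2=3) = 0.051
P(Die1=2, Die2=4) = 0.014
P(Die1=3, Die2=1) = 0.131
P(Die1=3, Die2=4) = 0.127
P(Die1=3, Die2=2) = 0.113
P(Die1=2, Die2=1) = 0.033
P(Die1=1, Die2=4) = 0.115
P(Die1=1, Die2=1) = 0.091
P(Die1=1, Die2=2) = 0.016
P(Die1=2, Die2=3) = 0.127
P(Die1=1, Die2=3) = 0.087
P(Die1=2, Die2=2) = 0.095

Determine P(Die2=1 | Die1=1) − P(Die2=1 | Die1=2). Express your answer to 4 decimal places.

P(Die1=1) = 0.091 + 0.016 + 0.087 + 0.115 = 0.309; P(Die2=1 | Die1=1) = 0.091/0.309 = 0.29450.
P(Die1=2) = 0.033 + 0.095 + 0.127 + 0.014 = 0.269; P(Die2=1 | Die1=2) = 0.033/0.269 = 0.12268.
Difference = 0.1718.

0.1718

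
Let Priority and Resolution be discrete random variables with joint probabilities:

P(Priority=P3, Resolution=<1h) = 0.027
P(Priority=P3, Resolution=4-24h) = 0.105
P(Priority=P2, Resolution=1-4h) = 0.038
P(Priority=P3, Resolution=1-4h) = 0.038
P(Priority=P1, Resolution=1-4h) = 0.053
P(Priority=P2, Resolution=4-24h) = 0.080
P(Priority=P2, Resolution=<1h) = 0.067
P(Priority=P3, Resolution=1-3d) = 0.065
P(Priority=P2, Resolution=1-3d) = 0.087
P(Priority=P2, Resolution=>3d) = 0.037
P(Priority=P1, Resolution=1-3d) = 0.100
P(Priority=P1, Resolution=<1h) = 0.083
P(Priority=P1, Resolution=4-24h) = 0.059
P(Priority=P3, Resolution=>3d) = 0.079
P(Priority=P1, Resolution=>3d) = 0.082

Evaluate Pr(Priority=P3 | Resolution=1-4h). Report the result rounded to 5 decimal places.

0.29457

P(Resolution=1-4h) = 0.053 + 0.038 + 0.038 = 0.129.
P(Priority=P3 | Resolution=1-4h) = 0.038/0.129 = 0.29457.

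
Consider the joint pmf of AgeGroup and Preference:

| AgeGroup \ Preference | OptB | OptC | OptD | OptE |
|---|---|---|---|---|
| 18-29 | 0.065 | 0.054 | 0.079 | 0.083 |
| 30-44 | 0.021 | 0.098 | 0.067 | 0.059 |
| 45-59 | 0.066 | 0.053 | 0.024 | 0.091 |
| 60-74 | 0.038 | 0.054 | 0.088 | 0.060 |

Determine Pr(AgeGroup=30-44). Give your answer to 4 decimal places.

P(AgeGroup=30-44) = 0.021 + 0.098 + 0.067 + 0.059 = 0.245.

0.2450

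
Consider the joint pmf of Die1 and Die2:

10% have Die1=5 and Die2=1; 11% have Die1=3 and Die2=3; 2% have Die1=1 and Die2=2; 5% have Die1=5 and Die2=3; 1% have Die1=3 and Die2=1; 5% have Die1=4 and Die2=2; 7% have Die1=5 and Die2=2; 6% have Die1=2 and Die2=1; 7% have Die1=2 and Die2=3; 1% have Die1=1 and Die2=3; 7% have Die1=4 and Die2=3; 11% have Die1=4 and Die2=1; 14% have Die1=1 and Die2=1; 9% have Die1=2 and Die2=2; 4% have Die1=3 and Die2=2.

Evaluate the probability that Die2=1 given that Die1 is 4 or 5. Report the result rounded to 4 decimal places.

P(Die1=4) = 0.11 + 0.05 + 0.07 = 0.23.
P(Die1=5) = 0.10 + 0.07 + 0.05 = 0.22.
P(Die1 ∈ {4, 5}) = 0.23 + 0.22 = 0.45; P(Die2=1, Die1 ∈ {4, 5}) = 0.11 + 0.10 = 0.21.
P(Die2=1 | Die1 ∈ {4, 5}) = 0.21/0.45 = 0.4667.

0.4667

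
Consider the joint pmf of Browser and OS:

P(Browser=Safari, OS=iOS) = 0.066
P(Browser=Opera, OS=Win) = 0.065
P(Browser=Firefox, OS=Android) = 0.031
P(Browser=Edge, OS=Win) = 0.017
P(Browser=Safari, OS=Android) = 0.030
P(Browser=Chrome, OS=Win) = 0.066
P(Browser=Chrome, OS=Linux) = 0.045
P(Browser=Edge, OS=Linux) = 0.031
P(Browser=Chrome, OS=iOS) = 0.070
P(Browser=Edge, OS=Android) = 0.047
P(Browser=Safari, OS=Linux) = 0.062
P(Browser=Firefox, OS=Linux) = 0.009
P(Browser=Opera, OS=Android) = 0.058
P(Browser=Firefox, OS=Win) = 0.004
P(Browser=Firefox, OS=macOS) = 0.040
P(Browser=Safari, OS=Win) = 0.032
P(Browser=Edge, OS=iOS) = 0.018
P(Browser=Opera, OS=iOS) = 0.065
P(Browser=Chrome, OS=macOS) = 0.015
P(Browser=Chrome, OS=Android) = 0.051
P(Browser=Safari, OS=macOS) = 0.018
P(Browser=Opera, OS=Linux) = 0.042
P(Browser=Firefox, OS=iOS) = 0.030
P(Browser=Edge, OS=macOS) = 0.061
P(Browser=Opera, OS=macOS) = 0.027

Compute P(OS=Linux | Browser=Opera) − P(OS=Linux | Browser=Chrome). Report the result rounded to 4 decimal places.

-0.0188

P(Browser=Opera) = 0.065 + 0.027 + 0.042 + 0.065 + 0.058 = 0.257; P(OS=Linux | Browser=Opera) = 0.042/0.257 = 0.16342.
P(Browser=Chrome) = 0.066 + 0.015 + 0.045 + 0.070 + 0.051 = 0.247; P(OS=Linux | Browser=Chrome) = 0.045/0.247 = 0.18219.
Difference = -0.0188.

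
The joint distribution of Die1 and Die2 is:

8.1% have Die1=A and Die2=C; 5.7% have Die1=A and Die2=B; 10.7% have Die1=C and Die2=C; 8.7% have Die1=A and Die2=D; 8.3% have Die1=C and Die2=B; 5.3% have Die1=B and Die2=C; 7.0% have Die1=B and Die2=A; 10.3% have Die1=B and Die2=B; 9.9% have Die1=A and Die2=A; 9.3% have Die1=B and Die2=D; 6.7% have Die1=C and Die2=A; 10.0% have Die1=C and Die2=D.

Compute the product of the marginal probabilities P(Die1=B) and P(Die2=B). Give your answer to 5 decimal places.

P(Die1=B) = 0.070 + 0.103 + 0.053 + 0.093 = 0.319.
P(Die2=B) = 0.057 + 0.103 + 0.083 = 0.243.
Product: 0.319 × 0.243 = 0.07752.

0.07752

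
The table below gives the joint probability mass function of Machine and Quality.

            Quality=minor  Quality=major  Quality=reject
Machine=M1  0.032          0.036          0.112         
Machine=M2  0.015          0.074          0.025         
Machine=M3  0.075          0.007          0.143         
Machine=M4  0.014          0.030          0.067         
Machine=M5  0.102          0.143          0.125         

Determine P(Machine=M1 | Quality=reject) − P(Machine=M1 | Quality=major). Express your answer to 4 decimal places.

P(Quality=reject) = 0.112 + 0.025 + 0.143 + 0.067 + 0.125 = 0.472; P(Machine=M1 | Quality=reject) = 0.112/0.472 = 0.23729.
P(Quality=major) = 0.036 + 0.074 + 0.007 + 0.030 + 0.143 = 0.290; P(Machine=M1 | Quality=major) = 0.036/0.290 = 0.12414.
Difference = 0.1132.

0.1132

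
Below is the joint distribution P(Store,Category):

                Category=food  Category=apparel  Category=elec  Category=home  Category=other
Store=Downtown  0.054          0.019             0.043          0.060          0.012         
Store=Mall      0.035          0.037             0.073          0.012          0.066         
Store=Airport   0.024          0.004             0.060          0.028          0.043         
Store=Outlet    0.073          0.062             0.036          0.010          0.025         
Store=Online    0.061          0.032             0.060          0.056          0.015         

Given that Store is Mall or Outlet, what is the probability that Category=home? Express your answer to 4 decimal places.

0.0513

P(Store=Mall) = 0.035 + 0.037 + 0.073 + 0.012 + 0.066 = 0.223.
P(Store=Outlet) = 0.073 + 0.062 + 0.036 + 0.010 + 0.025 = 0.206.
P(Store ∈ {Mall, Outlet}) = 0.223 + 0.206 = 0.429; P(Category=home, Store ∈ {Mall, Outlet}) = 0.012 + 0.010 = 0.022.
P(Category=home | Store ∈ {Mall, Outlet}) = 0.022/0.429 = 0.0513.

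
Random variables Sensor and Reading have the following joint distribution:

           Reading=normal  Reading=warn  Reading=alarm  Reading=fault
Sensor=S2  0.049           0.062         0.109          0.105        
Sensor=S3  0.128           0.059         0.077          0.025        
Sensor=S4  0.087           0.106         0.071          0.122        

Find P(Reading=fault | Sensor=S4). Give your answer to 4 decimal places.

0.3161

P(Sensor=S4) = 0.087 + 0.106 + 0.071 + 0.122 = 0.386.
P(Reading=fault | Sensor=S4) = 0.122/0.386 = 0.3161.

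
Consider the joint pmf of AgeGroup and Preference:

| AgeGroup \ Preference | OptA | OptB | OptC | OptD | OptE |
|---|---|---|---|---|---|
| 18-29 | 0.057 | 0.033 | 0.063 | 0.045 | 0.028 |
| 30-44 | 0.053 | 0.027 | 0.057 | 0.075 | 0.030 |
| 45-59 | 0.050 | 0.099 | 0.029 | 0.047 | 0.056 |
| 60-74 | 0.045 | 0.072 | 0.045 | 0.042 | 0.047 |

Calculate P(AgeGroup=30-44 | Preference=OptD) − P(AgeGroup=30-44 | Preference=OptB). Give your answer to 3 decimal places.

P(Preference=OptD) = 0.045 + 0.075 + 0.047 + 0.042 = 0.209; P(AgeGroup=30-44 | Preference=OptD) = 0.075/0.209 = 0.3589.
P(Preference=OptB) = 0.033 + 0.027 + 0.099 + 0.072 = 0.231; P(AgeGroup=30-44 | Preference=OptB) = 0.027/0.231 = 0.1169.
Difference = 0.242.

0.242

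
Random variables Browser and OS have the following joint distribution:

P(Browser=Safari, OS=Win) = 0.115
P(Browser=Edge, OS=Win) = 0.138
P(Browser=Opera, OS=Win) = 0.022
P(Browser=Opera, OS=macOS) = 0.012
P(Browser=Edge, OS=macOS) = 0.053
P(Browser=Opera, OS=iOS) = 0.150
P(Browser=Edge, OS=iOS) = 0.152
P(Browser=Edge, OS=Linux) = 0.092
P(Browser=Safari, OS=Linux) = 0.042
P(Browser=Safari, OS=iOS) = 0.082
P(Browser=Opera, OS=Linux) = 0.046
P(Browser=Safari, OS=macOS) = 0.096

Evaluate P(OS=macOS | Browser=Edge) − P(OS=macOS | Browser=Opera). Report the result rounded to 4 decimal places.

P(Browser=Edge) = 0.138 + 0.053 + 0.092 + 0.152 = 0.435; P(OS=macOS | Browser=Edge) = 0.053/0.435 = 0.12184.
P(Browser=Opera) = 0.022 + 0.012 + 0.046 + 0.150 = 0.230; P(OS=macOS | Browser=Opera) = 0.012/0.230 = 0.05217.
Difference = 0.0697.

0.0697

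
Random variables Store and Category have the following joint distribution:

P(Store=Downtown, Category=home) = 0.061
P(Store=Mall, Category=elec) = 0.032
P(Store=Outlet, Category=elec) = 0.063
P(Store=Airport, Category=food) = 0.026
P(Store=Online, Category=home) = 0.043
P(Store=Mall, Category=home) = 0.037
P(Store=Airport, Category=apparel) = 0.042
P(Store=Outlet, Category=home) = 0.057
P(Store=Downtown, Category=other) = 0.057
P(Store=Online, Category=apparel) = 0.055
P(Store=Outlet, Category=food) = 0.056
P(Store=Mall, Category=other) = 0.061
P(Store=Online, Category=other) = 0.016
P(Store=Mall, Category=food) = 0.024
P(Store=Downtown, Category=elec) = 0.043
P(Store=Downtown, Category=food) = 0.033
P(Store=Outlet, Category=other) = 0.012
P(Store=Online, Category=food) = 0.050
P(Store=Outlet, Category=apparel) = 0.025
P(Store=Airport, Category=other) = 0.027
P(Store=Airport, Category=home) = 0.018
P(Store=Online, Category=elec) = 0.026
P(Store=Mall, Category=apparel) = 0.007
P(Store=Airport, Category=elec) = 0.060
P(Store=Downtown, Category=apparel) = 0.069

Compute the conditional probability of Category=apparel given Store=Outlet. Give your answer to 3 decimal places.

P(Store=Outlet) = 0.056 + 0.025 + 0.063 + 0.057 + 0.012 = 0.213.
P(Category=apparel | Store=Outlet) = 0.025/0.213 = 0.117.

0.117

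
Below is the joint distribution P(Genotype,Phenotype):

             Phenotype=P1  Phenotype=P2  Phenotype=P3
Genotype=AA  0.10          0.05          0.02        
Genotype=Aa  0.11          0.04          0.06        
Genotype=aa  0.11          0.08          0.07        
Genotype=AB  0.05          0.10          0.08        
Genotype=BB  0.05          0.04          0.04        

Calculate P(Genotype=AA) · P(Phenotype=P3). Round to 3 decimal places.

0.046

P(Genotype=AA) = 0.10 + 0.05 + 0.02 = 0.17.
P(Phenotype=P3) = 0.02 + 0.06 + 0.07 + 0.08 + 0.04 = 0.27.
Product: 0.17 × 0.27 = 0.046.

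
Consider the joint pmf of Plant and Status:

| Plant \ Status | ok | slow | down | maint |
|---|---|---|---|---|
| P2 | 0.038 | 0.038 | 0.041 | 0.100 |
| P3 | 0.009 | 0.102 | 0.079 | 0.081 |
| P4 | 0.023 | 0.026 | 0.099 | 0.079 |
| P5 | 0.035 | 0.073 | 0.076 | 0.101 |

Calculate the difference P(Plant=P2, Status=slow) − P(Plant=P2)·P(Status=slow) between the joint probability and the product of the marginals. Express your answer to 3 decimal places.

P(Plant=P2) = 0.038 + 0.038 + 0.041 + 0.100 = 0.217.
P(Status=slow) = 0.038 + 0.102 + 0.026 + 0.073 = 0.239.
P(Plant=P2, Status=slow) − P(Plant=P2)P(Status=slow) = 0.038 − 0.217×0.239 = -0.014.

-0.014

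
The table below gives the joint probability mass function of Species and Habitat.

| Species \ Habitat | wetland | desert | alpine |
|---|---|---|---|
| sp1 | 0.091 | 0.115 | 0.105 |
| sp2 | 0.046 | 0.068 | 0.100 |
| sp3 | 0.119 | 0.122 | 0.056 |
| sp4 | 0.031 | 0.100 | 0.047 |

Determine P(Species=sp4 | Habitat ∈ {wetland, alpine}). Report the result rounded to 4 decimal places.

0.1311

P(Habitat=wetland) = 0.091 + 0.046 + 0.119 + 0.031 = 0.287.
P(Habitat=alpine) = 0.105 + 0.100 + 0.056 + 0.047 = 0.308.
P(Habitat ∈ {wetland, alpine}) = 0.287 + 0.308 = 0.595; P(Species=sp4, Habitat ∈ {wetland, alpine}) = 0.031 + 0.047 = 0.078.
P(Species=sp4 | Habitat ∈ {wetland, alpine}) = 0.078/0.595 = 0.1311.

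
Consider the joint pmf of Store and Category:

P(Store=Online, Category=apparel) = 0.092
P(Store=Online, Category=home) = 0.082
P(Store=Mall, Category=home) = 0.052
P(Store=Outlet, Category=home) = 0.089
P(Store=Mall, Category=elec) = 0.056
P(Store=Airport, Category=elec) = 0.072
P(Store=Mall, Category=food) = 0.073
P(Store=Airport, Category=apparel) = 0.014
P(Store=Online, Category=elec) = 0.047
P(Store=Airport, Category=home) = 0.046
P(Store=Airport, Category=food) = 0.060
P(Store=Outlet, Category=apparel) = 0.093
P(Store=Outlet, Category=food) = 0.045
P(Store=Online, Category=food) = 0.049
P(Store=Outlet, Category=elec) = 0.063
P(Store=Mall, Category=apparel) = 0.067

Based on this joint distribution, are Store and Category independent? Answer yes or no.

P(Store=Airport) = 0.192 and P(Category=apparel) = 0.266, so their product is 0.05107, but P(Store=Airport, Category=apparel) = 0.014. Since these differ, Store and Category are not independent.

no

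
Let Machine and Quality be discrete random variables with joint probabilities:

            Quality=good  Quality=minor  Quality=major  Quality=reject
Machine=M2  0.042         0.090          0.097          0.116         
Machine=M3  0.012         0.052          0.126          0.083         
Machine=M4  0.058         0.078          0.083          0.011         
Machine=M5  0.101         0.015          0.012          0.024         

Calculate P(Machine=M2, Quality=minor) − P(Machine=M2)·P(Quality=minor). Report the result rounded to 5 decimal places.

P(Machine=M2) = 0.042 + 0.090 + 0.097 + 0.116 = 0.345.
P(Quality=minor) = 0.090 + 0.052 + 0.078 + 0.015 = 0.235.
P(Machine=M2, Quality=minor) − P(Machine=M2)P(Quality=minor) = 0.090 − 0.345×0.235 = 0.00893.

0.00893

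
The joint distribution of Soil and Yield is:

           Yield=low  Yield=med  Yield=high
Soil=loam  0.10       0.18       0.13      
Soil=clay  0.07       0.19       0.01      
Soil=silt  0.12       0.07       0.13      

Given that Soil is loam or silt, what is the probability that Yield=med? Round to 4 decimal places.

P(Soil=loam) = 0.10 + 0.18 + 0.13 = 0.41.
P(Soil=silt) = 0.12 + 0.07 + 0.13 = 0.32.
P(Soil ∈ {loam, silt}) = 0.41 + 0.32 = 0.73; P(Yield=med, Soil ∈ {loam, silt}) = 0.18 + 0.07 = 0.25.
P(Yield=med | Soil ∈ {loam, silt}) = 0.25/0.73 = 0.3425.

0.3425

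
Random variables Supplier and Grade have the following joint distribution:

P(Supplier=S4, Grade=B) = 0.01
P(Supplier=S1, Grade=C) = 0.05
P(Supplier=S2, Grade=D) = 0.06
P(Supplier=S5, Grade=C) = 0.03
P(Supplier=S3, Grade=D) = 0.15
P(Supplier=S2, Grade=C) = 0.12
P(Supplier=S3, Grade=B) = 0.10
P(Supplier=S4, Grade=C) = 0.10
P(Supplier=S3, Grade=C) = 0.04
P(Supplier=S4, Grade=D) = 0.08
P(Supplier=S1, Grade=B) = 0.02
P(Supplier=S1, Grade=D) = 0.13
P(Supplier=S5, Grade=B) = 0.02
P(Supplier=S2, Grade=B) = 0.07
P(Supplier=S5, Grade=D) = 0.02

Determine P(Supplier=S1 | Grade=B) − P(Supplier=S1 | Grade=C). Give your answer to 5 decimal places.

-0.05615

P(Grade=B) = 0.02 + 0.07 + 0.10 + 0.01 + 0.02 = 0.22; P(Supplier=S1 | Grade=B) = 0.02/0.22 = 0.090909.
P(Grade=C) = 0.05 + 0.12 + 0.04 + 0.10 + 0.03 = 0.34; P(Supplier=S1 | Grade=C) = 0.05/0.34 = 0.147059.
Difference = -0.05615.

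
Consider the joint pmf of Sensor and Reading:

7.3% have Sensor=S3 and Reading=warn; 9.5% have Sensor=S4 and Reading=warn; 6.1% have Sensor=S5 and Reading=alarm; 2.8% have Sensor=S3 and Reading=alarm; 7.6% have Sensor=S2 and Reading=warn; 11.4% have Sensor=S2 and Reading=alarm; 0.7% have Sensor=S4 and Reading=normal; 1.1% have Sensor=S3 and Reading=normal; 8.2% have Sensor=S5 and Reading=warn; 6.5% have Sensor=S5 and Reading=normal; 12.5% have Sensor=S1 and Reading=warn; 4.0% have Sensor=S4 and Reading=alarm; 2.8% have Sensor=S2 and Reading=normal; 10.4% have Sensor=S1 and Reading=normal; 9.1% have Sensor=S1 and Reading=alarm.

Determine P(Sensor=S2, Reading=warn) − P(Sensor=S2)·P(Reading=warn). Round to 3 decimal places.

-0.022

P(Sensor=S2) = 0.028 + 0.076 + 0.114 = 0.218.
P(Reading=warn) = 0.125 + 0.076 + 0.073 + 0.095 + 0.082 = 0.451.
P(Sensor=S2, Reading=warn) − P(Sensor=S2)P(Reading=warn) = 0.076 − 0.218×0.451 = -0.022.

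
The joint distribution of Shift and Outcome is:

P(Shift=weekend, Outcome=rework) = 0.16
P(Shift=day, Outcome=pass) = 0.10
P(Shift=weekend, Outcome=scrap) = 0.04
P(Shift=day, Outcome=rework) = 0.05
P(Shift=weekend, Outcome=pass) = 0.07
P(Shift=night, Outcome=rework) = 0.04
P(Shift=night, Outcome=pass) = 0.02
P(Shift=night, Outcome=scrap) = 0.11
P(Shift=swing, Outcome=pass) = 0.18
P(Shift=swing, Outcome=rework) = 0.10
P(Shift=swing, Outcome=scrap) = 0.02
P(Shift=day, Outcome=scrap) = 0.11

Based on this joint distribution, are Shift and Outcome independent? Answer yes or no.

P(Shift=swing) = 0.30 and P(Outcome=pass) = 0.37, so their product is 0.1110, but P(Shift=swing, Outcome=pass) = 0.18. Since these differ, Shift and Outcome are not independent.

no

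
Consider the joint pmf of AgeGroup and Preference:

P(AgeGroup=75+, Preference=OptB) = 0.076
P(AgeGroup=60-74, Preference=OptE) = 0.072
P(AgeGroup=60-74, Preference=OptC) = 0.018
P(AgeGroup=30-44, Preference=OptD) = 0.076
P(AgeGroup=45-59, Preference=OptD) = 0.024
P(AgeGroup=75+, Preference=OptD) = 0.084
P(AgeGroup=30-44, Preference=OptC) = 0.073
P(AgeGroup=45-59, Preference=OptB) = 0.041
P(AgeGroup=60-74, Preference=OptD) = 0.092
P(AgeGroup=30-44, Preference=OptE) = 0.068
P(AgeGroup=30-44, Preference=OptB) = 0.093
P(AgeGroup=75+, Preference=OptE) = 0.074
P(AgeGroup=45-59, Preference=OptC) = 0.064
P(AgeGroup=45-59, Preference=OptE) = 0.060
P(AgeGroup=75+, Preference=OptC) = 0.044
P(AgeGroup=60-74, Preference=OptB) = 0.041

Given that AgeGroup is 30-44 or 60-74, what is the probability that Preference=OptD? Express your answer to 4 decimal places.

P(AgeGroup=30-44) = 0.093 + 0.073 + 0.076 + 0.068 = 0.310.
P(AgeGroup=60-74) = 0.041 + 0.018 + 0.092 + 0.072 = 0.223.
P(AgeGroup ∈ {30-44, 60-74}) = 0.310 + 0.223 = 0.533; P(Preference=OptD, AgeGroup ∈ {30-44, 60-74}) = 0.076 + 0.092 = 0.168.
P(Preference=OptD | AgeGroup ∈ {30-44, 60-74}) = 0.168/0.533 = 0.3152.

0.3152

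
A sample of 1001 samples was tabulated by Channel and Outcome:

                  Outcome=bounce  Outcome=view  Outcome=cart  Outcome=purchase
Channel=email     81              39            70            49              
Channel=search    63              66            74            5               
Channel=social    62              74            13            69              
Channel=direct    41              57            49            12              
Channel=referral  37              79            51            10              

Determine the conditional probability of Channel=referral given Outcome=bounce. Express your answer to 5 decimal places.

0.13028

Total with Outcome=bounce: 81 + 63 + 62 + 41 + 37 = 284.
P(Channel=referral | Outcome=bounce) = 37/284 = 0.13028.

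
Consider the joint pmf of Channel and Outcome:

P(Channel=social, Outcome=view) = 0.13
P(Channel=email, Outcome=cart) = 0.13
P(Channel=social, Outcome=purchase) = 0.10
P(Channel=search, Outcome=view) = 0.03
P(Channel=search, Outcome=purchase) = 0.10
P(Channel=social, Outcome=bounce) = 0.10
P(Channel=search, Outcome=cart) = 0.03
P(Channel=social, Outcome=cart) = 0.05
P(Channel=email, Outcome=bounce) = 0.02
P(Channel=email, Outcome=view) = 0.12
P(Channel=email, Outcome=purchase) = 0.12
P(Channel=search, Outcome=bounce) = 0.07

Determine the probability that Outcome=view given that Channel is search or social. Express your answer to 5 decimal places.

0.26230

P(Channel=search) = 0.07 + 0.03 + 0.03 + 0.10 = 0.23.
P(Channel=social) = 0.10 + 0.13 + 0.05 + 0.10 = 0.38.
P(Channel ∈ {search, social}) = 0.23 + 0.38 = 0.61; P(Outcome=view, Channel ∈ {search, social}) = 0.03 + 0.13 = 0.16.
P(Outcome=view | Channel ∈ {search, social}) = 0.16/0.61 = 0.26230.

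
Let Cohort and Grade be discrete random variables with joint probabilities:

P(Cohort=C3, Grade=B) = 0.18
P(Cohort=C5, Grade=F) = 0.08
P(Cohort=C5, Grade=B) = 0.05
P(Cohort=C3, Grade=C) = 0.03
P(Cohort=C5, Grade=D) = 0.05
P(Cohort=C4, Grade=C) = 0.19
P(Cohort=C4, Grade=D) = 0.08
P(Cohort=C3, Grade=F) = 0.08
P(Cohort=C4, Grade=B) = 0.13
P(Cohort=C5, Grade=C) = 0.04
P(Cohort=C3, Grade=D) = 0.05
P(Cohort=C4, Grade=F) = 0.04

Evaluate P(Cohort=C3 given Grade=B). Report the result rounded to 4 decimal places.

P(Grade=B) = 0.18 + 0.13 + 0.05 = 0.36.
P(Cohort=C3 | Grade=B) = 0.18/0.36 = 0.5000.

0.5000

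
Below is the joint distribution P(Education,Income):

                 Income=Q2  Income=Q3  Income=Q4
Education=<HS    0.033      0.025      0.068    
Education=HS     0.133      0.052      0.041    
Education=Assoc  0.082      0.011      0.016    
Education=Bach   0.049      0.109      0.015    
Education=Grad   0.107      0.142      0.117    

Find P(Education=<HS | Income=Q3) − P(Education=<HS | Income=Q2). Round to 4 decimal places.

P(Income=Q3) = 0.025 + 0.052 + 0.011 + 0.109 + 0.142 = 0.339; P(Education=<HS | Income=Q3) = 0.025/0.339 = 0.07375.
P(Income=Q2) = 0.033 + 0.133 + 0.082 + 0.049 + 0.107 = 0.404; P(Education=<HS | Income=Q2) = 0.033/0.404 = 0.08168.
Difference = -0.0079.

-0.0079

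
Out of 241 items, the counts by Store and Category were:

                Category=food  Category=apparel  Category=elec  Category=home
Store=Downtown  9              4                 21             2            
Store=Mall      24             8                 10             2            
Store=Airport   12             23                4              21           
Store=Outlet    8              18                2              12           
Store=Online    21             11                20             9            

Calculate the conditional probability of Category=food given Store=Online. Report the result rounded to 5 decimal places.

Total with Store=Online: 21 + 11 + 20 + 9 = 61.
P(Category=food | Store=Online) = 21/61 = 0.34426.

0.34426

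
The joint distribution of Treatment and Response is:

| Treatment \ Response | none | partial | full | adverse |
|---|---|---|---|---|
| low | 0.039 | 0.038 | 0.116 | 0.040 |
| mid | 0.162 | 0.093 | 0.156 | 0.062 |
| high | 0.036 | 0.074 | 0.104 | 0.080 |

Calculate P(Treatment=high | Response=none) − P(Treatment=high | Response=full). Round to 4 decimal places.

P(Response=none) = 0.039 + 0.162 + 0.036 = 0.237; P(Treatment=high | Response=none) = 0.036/0.237 = 0.15190.
P(Response=full) = 0.116 + 0.156 + 0.104 = 0.376; P(Treatment=high | Response=full) = 0.104/0.376 = 0.27660.
Difference = -0.1247.

-0.1247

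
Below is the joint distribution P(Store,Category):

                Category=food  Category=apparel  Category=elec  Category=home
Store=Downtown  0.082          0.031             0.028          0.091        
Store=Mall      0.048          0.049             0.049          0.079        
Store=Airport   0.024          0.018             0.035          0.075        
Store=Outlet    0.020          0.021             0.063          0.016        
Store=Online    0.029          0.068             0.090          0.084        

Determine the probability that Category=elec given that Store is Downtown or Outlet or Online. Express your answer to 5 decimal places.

0.29053

P(Store=Downtown) = 0.082 + 0.031 + 0.028 + 0.091 = 0.232.
P(Store=Outlet) = 0.020 + 0.021 + 0.063 + 0.016 = 0.120.
P(Store=Online) = 0.029 + 0.068 + 0.090 + 0.084 = 0.271.
P(Store ∈ {Downtown, Outlet, Online}) = 0.232 + 0.120 + 0.271 = 0.623; P(Category=elec, Store ∈ {Downtown, Outlet, Online}) = 0.028 + 0.063 + 0.090 = 0.181.
P(Category=elec | Store ∈ {Downtown, Outlet, Online}) = 0.181/0.623 = 0.29053.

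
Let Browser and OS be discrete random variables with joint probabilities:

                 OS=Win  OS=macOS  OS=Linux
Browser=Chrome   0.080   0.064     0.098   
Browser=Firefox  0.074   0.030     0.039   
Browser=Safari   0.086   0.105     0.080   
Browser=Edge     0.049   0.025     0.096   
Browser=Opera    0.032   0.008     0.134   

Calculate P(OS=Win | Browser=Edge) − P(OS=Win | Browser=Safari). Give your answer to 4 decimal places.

-0.0291

P(Browser=Edge) = 0.049 + 0.025 + 0.096 = 0.170; P(OS=Win | Browser=Edge) = 0.049/0.170 = 0.28824.
P(Browser=Safari) = 0.086 + 0.105 + 0.080 = 0.271; P(OS=Win | Browser=Safari) = 0.086/0.271 = 0.31734.
Difference = -0.0291.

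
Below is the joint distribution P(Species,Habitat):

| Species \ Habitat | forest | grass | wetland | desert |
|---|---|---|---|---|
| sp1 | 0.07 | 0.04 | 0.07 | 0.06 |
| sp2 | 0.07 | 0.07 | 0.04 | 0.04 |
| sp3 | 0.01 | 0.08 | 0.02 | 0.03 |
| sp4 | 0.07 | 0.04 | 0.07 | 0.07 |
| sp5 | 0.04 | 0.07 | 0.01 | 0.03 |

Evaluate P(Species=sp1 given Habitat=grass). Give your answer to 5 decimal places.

0.13333

P(Habitat=grass) = 0.04 + 0.07 + 0.08 + 0.04 + 0.07 = 0.30.
P(Species=sp1 | Habitat=grass) = 0.04/0.30 = 0.13333.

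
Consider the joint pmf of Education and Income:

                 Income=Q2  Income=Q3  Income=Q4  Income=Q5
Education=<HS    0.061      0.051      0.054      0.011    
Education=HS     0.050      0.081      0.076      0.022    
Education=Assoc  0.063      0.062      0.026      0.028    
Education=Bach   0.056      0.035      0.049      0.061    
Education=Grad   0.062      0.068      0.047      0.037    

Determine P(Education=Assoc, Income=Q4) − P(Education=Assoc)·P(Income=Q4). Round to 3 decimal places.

P(Education=Assoc) = 0.063 + 0.062 + 0.026 + 0.028 = 0.179.
P(Income=Q4) = 0.054 + 0.076 + 0.026 + 0.049 + 0.047 = 0.252.
P(Education=Assoc, Income=Q4) − P(Education=Assoc)P(Income=Q4) = 0.026 − 0.179×0.252 = -0.019.

-0.019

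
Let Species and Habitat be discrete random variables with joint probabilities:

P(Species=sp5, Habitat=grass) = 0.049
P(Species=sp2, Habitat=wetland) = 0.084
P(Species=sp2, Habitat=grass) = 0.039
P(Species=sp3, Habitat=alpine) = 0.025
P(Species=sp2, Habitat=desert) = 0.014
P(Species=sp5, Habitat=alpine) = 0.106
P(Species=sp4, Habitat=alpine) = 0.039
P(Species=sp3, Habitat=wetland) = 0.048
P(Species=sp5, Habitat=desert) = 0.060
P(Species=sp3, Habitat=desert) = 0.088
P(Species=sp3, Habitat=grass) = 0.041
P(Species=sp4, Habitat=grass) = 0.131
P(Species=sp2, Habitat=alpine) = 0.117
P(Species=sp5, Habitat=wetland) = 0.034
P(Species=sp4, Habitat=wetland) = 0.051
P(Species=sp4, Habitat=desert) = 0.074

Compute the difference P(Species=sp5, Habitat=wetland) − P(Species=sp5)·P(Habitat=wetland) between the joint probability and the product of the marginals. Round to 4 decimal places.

-0.0200

P(Species=sp5) = 0.049 + 0.034 + 0.060 + 0.106 = 0.249.
P(Habitat=wetland) = 0.084 + 0.048 + 0.051 + 0.034 = 0.217.
P(Species=sp5, Habitat=wetland) − P(Species=sp5)P(Habitat=wetland) = 0.034 − 0.249×0.217 = -0.0200.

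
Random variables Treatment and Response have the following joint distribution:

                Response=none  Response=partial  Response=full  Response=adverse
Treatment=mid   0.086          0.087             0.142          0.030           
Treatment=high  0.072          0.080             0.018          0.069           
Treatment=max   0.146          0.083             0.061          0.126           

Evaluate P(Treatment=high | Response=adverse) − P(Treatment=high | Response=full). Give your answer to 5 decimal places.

P(Response=adverse) = 0.030 + 0.069 + 0.126 = 0.225; P(Treatment=high | Response=adverse) = 0.069/0.225 = 0.306667.
P(Response=full) = 0.142 + 0.018 + 0.061 = 0.221; P(Treatment=high | Response=full) = 0.018/0.221 = 0.081448.
Difference = 0.22522.

0.22522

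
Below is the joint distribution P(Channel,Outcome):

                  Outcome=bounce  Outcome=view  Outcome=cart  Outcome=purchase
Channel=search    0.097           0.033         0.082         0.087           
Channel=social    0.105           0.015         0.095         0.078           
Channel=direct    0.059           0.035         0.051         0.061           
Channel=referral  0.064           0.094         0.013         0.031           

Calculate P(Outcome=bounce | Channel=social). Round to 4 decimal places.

0.3584

P(Channel=social) = 0.105 + 0.015 + 0.095 + 0.078 = 0.293.
P(Outcome=bounce | Channel=social) = 0.105/0.293 = 0.3584.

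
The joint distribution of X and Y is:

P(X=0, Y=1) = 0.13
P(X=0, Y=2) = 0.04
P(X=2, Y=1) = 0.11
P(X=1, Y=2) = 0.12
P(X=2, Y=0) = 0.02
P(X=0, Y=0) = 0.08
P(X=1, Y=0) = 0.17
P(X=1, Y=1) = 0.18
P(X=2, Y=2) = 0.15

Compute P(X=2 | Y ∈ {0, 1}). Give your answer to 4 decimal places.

0.1884

P(Y=0) = 0.08 + 0.17 + 0.02 = 0.27.
P(Y=1) = 0.13 + 0.18 + 0.11 = 0.42.
P(Y ∈ {0, 1}) = 0.27 + 0.42 = 0.69; P(X=2, Y ∈ {0, 1}) = 0.02 + 0.11 = 0.13.
P(X=2 | Y ∈ {0, 1}) = 0.13/0.69 = 0.1884.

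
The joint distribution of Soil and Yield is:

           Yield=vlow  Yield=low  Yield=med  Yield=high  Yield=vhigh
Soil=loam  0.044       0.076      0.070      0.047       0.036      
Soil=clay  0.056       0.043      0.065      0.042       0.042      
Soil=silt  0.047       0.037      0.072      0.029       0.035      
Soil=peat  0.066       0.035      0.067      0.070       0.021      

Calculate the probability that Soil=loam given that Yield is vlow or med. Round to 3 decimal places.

P(Yield=vlow) = 0.044 + 0.056 + 0.047 + 0.066 = 0.213.
P(Yield=med) = 0.070 + 0.065 + 0.072 + 0.067 = 0.274.
P(Yield ∈ {vlow, med}) = 0.213 + 0.274 = 0.487; P(Soil=loam, Yield ∈ {vlow, med}) = 0.044 + 0.070 = 0.114.
P(Soil=loam | Yield ∈ {vlow, med}) = 0.114/0.487 = 0.234.

0.234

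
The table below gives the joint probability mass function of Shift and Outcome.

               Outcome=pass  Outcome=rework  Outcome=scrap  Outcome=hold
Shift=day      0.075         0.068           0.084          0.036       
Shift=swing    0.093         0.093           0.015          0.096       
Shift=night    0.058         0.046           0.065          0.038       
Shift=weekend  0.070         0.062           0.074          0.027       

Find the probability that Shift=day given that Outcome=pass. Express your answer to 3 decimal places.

0.253

P(Outcome=pass) = 0.075 + 0.093 + 0.058 + 0.070 = 0.296.
P(Shift=day | Outcome=pass) = 0.075/0.296 = 0.253.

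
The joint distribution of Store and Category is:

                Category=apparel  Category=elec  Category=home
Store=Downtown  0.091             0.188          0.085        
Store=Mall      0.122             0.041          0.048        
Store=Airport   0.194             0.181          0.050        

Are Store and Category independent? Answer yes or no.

P(Store=Downtown) = 0.364 and P(Category=apparel) = 0.407, so their product is 0.14815, but P(Store=Downtown, Category=apparel) = 0.091. Since these differ, Store and Category are not independent.

no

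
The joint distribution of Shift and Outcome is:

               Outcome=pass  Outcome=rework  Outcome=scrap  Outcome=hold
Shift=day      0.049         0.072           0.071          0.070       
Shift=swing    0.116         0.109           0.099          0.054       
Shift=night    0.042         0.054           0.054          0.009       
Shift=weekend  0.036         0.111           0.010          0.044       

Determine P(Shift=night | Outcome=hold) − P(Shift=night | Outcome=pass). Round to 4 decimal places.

P(Outcome=hold) = 0.070 + 0.054 + 0.009 + 0.044 = 0.177; P(Shift=night | Outcome=hold) = 0.009/0.177 = 0.05085.
P(Outcome=pass) = 0.049 + 0.116 + 0.042 + 0.036 = 0.243; P(Shift=night | Outcome=pass) = 0.042/0.243 = 0.17284.
Difference = -0.1220.

-0.1220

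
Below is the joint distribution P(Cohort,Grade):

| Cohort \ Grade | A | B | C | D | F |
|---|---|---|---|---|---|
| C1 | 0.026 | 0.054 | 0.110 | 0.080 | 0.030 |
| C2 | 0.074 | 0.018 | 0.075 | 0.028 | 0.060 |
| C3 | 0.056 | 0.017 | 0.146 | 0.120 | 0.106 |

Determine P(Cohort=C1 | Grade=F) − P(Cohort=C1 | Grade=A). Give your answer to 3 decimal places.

-0.014

P(Grade=F) = 0.030 + 0.060 + 0.106 = 0.196; P(Cohort=C1 | Grade=F) = 0.030/0.196 = 0.1531.
P(Grade=A) = 0.026 + 0.074 + 0.056 = 0.156; P(Cohort=C1 | Grade=A) = 0.026/0.156 = 0.1667.
Difference = -0.014.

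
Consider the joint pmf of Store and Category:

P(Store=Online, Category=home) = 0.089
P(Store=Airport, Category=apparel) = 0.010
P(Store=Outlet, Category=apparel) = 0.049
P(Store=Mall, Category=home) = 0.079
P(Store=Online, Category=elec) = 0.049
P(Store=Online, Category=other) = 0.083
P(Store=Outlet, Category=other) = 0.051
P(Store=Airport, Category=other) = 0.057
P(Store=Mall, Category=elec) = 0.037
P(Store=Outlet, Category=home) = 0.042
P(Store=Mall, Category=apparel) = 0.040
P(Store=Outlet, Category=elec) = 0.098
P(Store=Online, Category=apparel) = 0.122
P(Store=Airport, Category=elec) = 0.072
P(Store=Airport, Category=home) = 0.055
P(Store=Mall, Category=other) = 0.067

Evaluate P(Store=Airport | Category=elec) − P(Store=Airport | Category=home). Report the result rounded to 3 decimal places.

0.074

P(Category=elec) = 0.037 + 0.072 + 0.098 + 0.049 = 0.256; P(Store=Airport | Category=elec) = 0.072/0.256 = 0.2813.
P(Category=home) = 0.079 + 0.055 + 0.042 + 0.089 = 0.265; P(Store=Airport | Category=home) = 0.055/0.265 = 0.2075.
Difference = 0.074.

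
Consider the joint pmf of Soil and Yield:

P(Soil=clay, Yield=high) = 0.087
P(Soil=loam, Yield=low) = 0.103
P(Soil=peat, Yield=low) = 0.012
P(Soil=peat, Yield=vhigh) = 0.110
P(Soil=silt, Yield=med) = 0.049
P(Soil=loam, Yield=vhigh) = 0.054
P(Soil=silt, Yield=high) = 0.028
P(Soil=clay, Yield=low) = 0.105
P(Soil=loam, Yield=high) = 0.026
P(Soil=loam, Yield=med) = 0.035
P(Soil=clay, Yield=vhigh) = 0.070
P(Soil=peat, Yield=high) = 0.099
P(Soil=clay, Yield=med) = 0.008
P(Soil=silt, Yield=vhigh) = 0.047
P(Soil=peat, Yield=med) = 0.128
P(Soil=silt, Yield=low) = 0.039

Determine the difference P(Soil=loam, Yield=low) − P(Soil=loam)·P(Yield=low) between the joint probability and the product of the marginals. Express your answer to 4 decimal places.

0.0465

P(Soil=loam) = 0.103 + 0.035 + 0.026 + 0.054 = 0.218.
P(Yield=low) = 0.103 + 0.105 + 0.039 + 0.012 = 0.259.
P(Soil=loam, Yield=low) − P(Soil=loam)P(Yield=low) = 0.103 − 0.218×0.259 = 0.0465.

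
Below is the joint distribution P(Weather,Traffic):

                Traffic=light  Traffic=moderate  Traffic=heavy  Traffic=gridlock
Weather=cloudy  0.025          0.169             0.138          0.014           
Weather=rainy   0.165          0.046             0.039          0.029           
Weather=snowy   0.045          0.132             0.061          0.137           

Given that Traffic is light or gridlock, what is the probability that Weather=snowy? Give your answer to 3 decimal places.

0.439

P(Traffic=light) = 0.025 + 0.165 + 0.045 = 0.235.
P(Traffic=gridlock) = 0.014 + 0.029 + 0.137 = 0.180.
P(Traffic ∈ {light, gridlock}) = 0.235 + 0.180 = 0.415; P(Weather=snowy, Traffic ∈ {light, gridlock}) = 0.045 + 0.137 = 0.182.
P(Weather=snowy | Traffic ∈ {light, gridlock}) = 0.182/0.415 = 0.439.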